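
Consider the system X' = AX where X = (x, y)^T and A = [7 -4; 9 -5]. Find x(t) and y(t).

Coefficient matrix A = [[7, -4], [9, -5]].
Characteristic polynomial det(A - λI) = λ^2 - 2λ + 1 = 0.
Single eigenvalue λ = 1 with algebraic multiplicity 2.
Eigenvector v = (-2,-3); generalized eigenvector w with (A-λI)w=v is (1,2).
General solution: e^(t)[c_1·v + c_2·(t·v + w)].

x(t) = -2c_1e^(t) - 2c_2te^(t) + c_2e^(t), y(t) = -3c_1e^(t) - 3c_2te^(t) + 2c_2e^(t)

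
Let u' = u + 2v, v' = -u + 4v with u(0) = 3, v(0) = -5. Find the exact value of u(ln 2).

-40

A = [[1,2],[-1,4]]; eigenvalues λ = 3, 2.
Eigenvectors: (-1,-1) for λ=3, (2,1) for λ=2.
From the initial condition, c_1 = 13, c_2 = 8.
u(ln 2) = (13)(2^3)(-1) + (8)(2^2)(2) = -40.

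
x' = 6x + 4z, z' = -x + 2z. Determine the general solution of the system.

x(t) = -2K_1e^(4t) - 2K_2te^(4t) - 3K_2e^(4t), z(t) = K_1e^(4t) + K_2te^(4t) + K_2e^(4t)

Coefficient matrix A = [[6, 4], [-1, 2]].
Characteristic polynomial det(A - λI) = λ^2 - 8λ + 16 = 0.
Single eigenvalue λ = 4 with algebraic multiplicity 2.
Eigenvector v = (-2,1); generalized eigenvector w with (A-λI)w=v is (-3,1).
General solution: e^(4t)[K_1·v + K_2·(t·v + w)].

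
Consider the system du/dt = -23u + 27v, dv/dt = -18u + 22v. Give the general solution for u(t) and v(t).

Coefficient matrix A = [[-23, 27], [-18, 22]].
Characteristic polynomial det(A - λI) = λ^2 + λ - 20 = 0.
Eigenvalues λ = 4, -5.
For λ=4: (A-λI) row 1 is [-27, 27], so an eigenvector is (1, 1).
For λ=-5: (A-λI) row 1 is [-18, 27], so an eigenvector is (-3, -2).
General solution: K_1e^(4t)(1,1) + K_2e^(-5t)(-3,-2).

u(t) = K_1e^(4t) - 3K_2e^(-5t), v(t) = K_1e^(4t) - 2K_2e^(-5t)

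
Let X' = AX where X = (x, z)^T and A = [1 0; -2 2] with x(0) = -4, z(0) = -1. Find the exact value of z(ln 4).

80

A = [[1,0],[-2,2]]; eigenvalues λ = 1, 2.
Eigenvectors: (1,2) for λ=1, (0,1) for λ=2.
From the initial condition, c_1 = -4, c_2 = 7.
z(ln 4) = (-4)(4^1)(2) + (7)(4^2)(1) = 80.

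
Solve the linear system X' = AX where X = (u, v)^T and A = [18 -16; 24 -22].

u(t) = -K_1e^(2t) + 2K_2e^(-6t), v(t) = -K_1e^(2t) + 3K_2e^(-6t)

Coefficient matrix A = [[18, -16], [24, -22]].
Characteristic polynomial det(A - λI) = λ^2 + 4λ - 12 = 0.
Eigenvalues λ = 2, -6.
For λ=2: (A-λI) row 1 is [16, -16], so an eigenvector is (-1, -1).
For λ=-6: (A-λI) row 1 is [24, -16], so an eigenvector is (2, 3).
General solution: K_1e^(2t)(-1,-1) + K_2e^(-6t)(2,3).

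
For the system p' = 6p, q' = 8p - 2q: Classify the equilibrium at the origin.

A = [[6,0],[8,-2]]; det(A-λI) = λ^2 - 4λ - 12.
λ = 6, -2: opposite signs.

saddle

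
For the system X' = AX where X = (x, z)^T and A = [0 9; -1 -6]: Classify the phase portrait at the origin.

A = [[0,9],[-1,-6]]; det(A-λI) = λ^2 + 6λ + 9.
repeated λ = -3 with a single eigenvector.

stable improper node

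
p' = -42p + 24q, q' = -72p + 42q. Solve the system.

p(t) = -C_1e^(6t) + 2C_2e^(-6t), q(t) = -2C_1e^(6t) + 3C_2e^(-6t)

Coefficient matrix A = [[-42, 24], [-72, 42]].
Characteristic polynomial det(A - λI) = λ^2 - 36 = 0.
Eigenvalues λ = 6, -6.
For λ=6: (A-λI) row 1 is [-48, 24], so an eigenvector is (-1, -2).
For λ=-6: (A-λI) row 1 is [-36, 24], so an eigenvector is (2, 3).
General solution: C_1e^(6t)(-1,-2) + C_2e^(-6t)(2,3).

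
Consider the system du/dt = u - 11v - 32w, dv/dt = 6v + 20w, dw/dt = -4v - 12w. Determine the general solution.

Coefficient matrix A = [[1, -11, -32], [0, 6, 20], [0, -4, -12]].
det(A - λI) = 0 gives eigenvalues λ = 1, -2, -4.
For λ=1: eigenvector (1,0,0).
For λ=-2: eigenvector (-3,5,-2).
For λ=-4: eigenvector (2,-2,1).
General solution: C_1e^(t)(1,0,0) + C_2e^(-2t)(-3,5,-2) + C_3e^(-4t)(2,-2,1).

u(t) = C_1e^(t) - 3C_2e^(-2t) + 2C_3e^(-4t), v(t) = 5C_2e^(-2t) - 2C_3e^(-4t), w(t) = -2C_2e^(-2t) + C_3e^(-4t)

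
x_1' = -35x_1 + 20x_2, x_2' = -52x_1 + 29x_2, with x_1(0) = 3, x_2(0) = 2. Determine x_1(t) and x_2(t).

x_1(t) = -14e^(-3t)sin(4t) + 3e^(-3t)cos(4t), x_2(t) = -23e^(-3t)sin(4t) + 2e^(-3t)cos(4t)

Coefficient matrix A = [[-35, 20], [-52, 29]].
Characteristic polynomial det(A - λI) = λ^2 + 6λ + 25 = 0.
Eigenvalues λ = -3 ± 4i (complex conjugate pair).
For λ=-3+4i: an eigenvector is (-1,-2) - i(-2,-3) = (-1 + 2i, -2 + 3i).
A real fundamental pair from Re and Im of e^((-3+4i)t)v: X_1 = e^(-3t)(cos(4t)·(-1,-2) + sin(4t)·(-2,-3)), X_2 = e^(-3t)(sin(4t)·(-1,-2) - cos(4t)·(-2,-3)).
General solution: K_1X_1 + K_2X_2.
Applying x_1(0)=3, x_2(0)=2 gives K_1=5, K_2=4.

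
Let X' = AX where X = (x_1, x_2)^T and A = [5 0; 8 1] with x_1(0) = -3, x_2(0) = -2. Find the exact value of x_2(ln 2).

A = [[5,0],[8,1]]; eigenvalues λ = 1, 5.
Eigenvectors: (0,1) for λ=1, (-1,-2) for λ=5.
From the initial condition, c_1 = 4, c_2 = 3.
x_2(ln 2) = (4)(2^1)(1) + (3)(2^5)(-2) = -184.

-184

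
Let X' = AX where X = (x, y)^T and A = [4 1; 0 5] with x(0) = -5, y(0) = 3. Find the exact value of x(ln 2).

-32

A = [[4,1],[0,5]]; eigenvalues λ = 5, 4.
Eigenvectors: (1,1) for λ=5, (-1,0) for λ=4.
From the initial condition, c_1 = 3, c_2 = 8.
x(ln 2) = (3)(2^5)(1) + (8)(2^4)(-1) = -32.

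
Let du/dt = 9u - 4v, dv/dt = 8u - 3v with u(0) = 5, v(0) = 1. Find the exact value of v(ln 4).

9184

A = [[9,-4],[8,-3]]; eigenvalues λ = 5, 1.
Eigenvectors: (1,1) for λ=5, (1,2) for λ=1.
From the initial condition, c_1 = 9, c_2 = -4.
v(ln 4) = (9)(4^5)(1) + (-4)(4^1)(2) = 9184.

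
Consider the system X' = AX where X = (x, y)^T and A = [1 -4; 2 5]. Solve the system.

Coefficient matrix A = [[1, -4], [2, 5]].
Characteristic polynomial det(A - λI) = λ^2 - 6λ + 13 = 0.
Eigenvalues λ = 3 ± 2i (complex conjugate pair).
For λ=3+2i: an eigenvector is (-1,0) - i(1,-1) = (-1 - i, 0 + i).
A real fundamental pair from Re and Im of e^((3+2i)t)v: X_1 = e^(3t)(cos(2t)·(-1,0) + sin(2t)·(1,-1)), X_2 = e^(3t)(sin(2t)·(-1,0) - cos(2t)·(1,-1)).
General solution: c_1X_1 + c_2X_2.

x(t) = c_1e^(3t)sin(2t) - c_1e^(3t)cos(2t) - c_2e^(3t)sin(2t) - c_2e^(3t)cos(2t), y(t) = -c_1e^(3t)sin(2t) + c_2e^(3t)cos(2t)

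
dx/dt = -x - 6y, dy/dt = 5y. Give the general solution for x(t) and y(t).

Coefficient matrix A = [[-1, -6], [0, 5]].
Characteristic polynomial det(A - λI) = λ^2 - 4λ - 5 = 0.
Eigenvalues λ = -1, 5.
For λ=-1: (A-λI) row 1 is [0, -6], so an eigenvector is (-1, 0).
For λ=5: (A-λI) row 1 is [-6, -6], so an eigenvector is (-1, 1).
General solution: C_1e^(-t)(-1,0) + C_2e^(5t)(-1,1).

x(t) = -C_1e^(-t) - C_2e^(5t), y(t) = C_2e^(5t)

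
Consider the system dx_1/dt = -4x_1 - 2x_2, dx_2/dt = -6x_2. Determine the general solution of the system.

x_1(t) = K_1e^(-6t) - K_2e^(-4t), x_2(t) = K_1e^(-6t)

Coefficient matrix A = [[-4, -2], [0, -6]].
Characteristic polynomial det(A - λI) = λ^2 + 10λ + 24 = 0.
Eigenvalues λ = -6, -4.
For λ=-6: (A-λI) row 1 is [2, -2], so an eigenvector is (1, 1).
For λ=-4: (A-λI) row 1 is [0, -2], so an eigenvector is (-1, 0).
General solution: K_1e^(-6t)(1,1) + K_2e^(-4t)(-1,0).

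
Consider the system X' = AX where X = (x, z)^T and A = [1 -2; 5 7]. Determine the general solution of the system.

x(t) = c_1e^(4t)sin(t) - c_1e^(4t)cos(t) - c_2e^(4t)sin(t) - c_2e^(4t)cos(t), z(t) = -2c_1e^(4t)sin(t) + c_1e^(4t)cos(t) + c_2e^(4t)sin(t) + 2c_2e^(4t)cos(t)

Coefficient matrix A = [[1, -2], [5, 7]].
Characteristic polynomial det(A - λI) = λ^2 - 8λ + 17 = 0.
Eigenvalues λ = 4 ± i (complex conjugate pair).
For λ=4+i: an eigenvector is (-1,1) - i(1,-2) = (-1 - i, 1 + 2i).
A real fundamental pair from Re and Im of e^((4+i)t)v: X_1 = e^(4t)(cos(t)·(-1,1) + sin(t)·(1,-2)), X_2 = e^(4t)(sin(t)·(-1,1) - cos(t)·(1,-2)).
General solution: c_1X_1 + c_2X_2.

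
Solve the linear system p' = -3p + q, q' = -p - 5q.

p(t) = -c_1e^(-4t) - c_2te^(-4t) - 3c_2e^(-4t), q(t) = c_1e^(-4t) + c_2te^(-4t) + 2c_2e^(-4t)

Coefficient matrix A = [[-3, 1], [-1, -5]].
Characteristic polynomial det(A - λI) = λ^2 + 8λ + 16 = 0.
Single eigenvalue λ = -4 with algebraic multiplicity 2.
Eigenvector v = (-1,1); generalized eigenvector w with (A-λI)w=v is (-3,2).
General solution: e^(-4t)[c_1·v + c_2·(t·v + w)].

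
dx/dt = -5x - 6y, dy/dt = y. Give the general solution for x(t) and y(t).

x(t) = C_1e^(-5t) + C_2e^(t), y(t) = -C_2e^(t)

Coefficient matrix A = [[-5, -6], [0, 1]].
Characteristic polynomial det(A - λI) = λ^2 + 4λ - 5 = 0.
Eigenvalues λ = -5, 1.
For λ=-5: (A-λI) row 1 is [0, -6], so an eigenvector is (1, 0).
For λ=1: (A-λI) row 1 is [-6, -6], so an eigenvector is (1, -1).
General solution: C_1e^(-5t)(1,0) + C_2e^(t)(1,-1).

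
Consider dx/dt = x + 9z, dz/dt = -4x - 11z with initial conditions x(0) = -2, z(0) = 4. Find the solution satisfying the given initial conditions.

Coefficient matrix A = [[1, 9], [-4, -11]].
Characteristic polynomial det(A - λI) = λ^2 + 10λ + 25 = 0.
Single eigenvalue λ = -5 with algebraic multiplicity 2.
Eigenvector v = (-3,2); generalized eigenvector w with (A-λI)w=v is (-2,1).
General solution: e^(-5t)[c_1·v + c_2·(t·v + w)].
Applying x(0)=-2, z(0)=4 gives c_1=6, c_2=-8.

x(t) = 24te^(-5t) - 2e^(-5t), z(t) = -16te^(-5t) + 4e^(-5t)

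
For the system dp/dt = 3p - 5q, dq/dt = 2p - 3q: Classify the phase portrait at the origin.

A = [[3,-5],[2,-3]]; det(A-λI) = λ^2 + 1.
λ = 0 ± i: zero real part.

center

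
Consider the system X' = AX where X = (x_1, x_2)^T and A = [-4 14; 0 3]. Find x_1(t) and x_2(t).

Coefficient matrix A = [[-4, 14], [0, 3]].
Characteristic polynomial det(A - λI) = λ^2 + λ - 12 = 0.
Eigenvalues λ = 3, -4.
For λ=3: (A-λI) row 1 is [-7, 14], so an eigenvector is (2, 1).
For λ=-4: (A-λI) row 1 is [0, 14], so an eigenvector is (-1, 0).
General solution: C_1e^(3t)(2,1) + C_2e^(-4t)(-1,0).

x_1(t) = 2C_1e^(3t) - C_2e^(-4t), x_2(t) = C_1e^(3t)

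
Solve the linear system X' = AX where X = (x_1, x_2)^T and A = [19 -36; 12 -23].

Coefficient matrix A = [[19, -36], [12, -23]].
Characteristic polynomial det(A - λI) = λ^2 + 4λ - 5 = 0.
Eigenvalues λ = -5, 1.
For λ=-5: (A-λI) row 1 is [24, -36], so an eigenvector is (-3, -2).
For λ=1: (A-λI) row 1 is [18, -36], so an eigenvector is (-2, -1).
General solution: K_1e^(-5t)(-3,-2) + K_2e^(t)(-2,-1).

x_1(t) = -3K_1e^(-5t) - 2K_2e^(t), x_2(t) = -2K_1e^(-5t) - K_2e^(t)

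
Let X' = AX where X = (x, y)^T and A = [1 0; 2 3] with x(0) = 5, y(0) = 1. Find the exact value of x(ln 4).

20

A = [[1,0],[2,3]]; eigenvalues λ = 1, 3.
Eigenvectors: (-1,1) for λ=1, (0,-1) for λ=3.
From the initial condition, c_1 = -5, c_2 = -6.
x(ln 4) = (-5)(4^1)(-1) + (-6)(4^3)(0) = 20.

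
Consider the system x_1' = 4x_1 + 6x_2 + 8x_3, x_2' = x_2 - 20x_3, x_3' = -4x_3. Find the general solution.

Coefficient matrix A = [[4, 6, 8], [0, 1, -20], [0, 0, -4]].
det(A - λI) = 0 gives eigenvalues λ = 4, 1, -4.
For λ=4: eigenvector (1,0,0).
For λ=1: eigenvector (-2,1,0).
For λ=-4: eigenvector (-4,4,1).
General solution: C_1e^(4t)(1,0,0) + C_2e^(t)(-2,1,0) + C_3e^(-4t)(-4,4,1).

x_1(t) = C_1e^(4t) - 2C_2e^(t) - 4C_3e^(-4t), x_2(t) = C_2e^(t) + 4C_3e^(-4t), x_3(t) = C_3e^(-4t)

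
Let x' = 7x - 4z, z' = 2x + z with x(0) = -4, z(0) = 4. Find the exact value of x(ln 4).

-15616

A = [[7,-4],[2,1]]; eigenvalues λ = 5, 3.
Eigenvectors: (-2,-1) for λ=5, (1,1) for λ=3.
From the initial condition, c_1 = 8, c_2 = 12.
x(ln 4) = (8)(4^5)(-2) + (12)(4^3)(1) = -15616.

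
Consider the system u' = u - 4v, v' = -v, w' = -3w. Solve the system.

u(t) = C_1e^(t) + 2C_2e^(-t), v(t) = C_2e^(-t), w(t) = C_3e^(-3t)

Coefficient matrix A = [[1, -4, 0], [0, -1, 0], [0, 0, -3]].
det(A - λI) = 0 gives eigenvalues λ = 1, -1, -3.
For λ=1: eigenvector (1,0,0).
For λ=-1: eigenvector (2,1,0).
For λ=-3: eigenvector (0,0,1).
General solution: C_1e^(t)(1,0,0) + C_2e^(-t)(2,1,0) + C_3e^(-3t)(0,0,1).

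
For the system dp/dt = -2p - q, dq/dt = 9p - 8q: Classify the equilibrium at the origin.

A = [[-2,-1],[9,-8]]; det(A-λI) = λ^2 + 10λ + 25.
repeated λ = -5 with a single eigenvector.

stable improper node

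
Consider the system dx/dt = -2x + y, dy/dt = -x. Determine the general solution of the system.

x(t) = -c_1e^(-t) - c_2te^(-t) - c_2e^(-t), y(t) = -c_1e^(-t) - c_2te^(-t) - 2c_2e^(-t)

Coefficient matrix A = [[-2, 1], [-1, 0]].
Characteristic polynomial det(A - λI) = λ^2 + 2λ + 1 = 0.
Single eigenvalue λ = -1 with algebraic multiplicity 2.
Eigenvector v = (-1,-1); generalized eigenvector w with (A-λI)w=v is (-1,-2).
General solution: e^(-t)[c_1·v + c_2·(t·v + w)].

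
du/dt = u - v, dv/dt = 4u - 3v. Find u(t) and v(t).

Coefficient matrix A = [[1, -1], [4, -3]].
Characteristic polynomial det(A - λI) = λ^2 + 2λ + 1 = 0.
Single eigenvalue λ = -1 with algebraic multiplicity 2.
Eigenvector v = (1,2); generalized eigenvector w with (A-λI)w=v is (2,3).
General solution: e^(-t)[c_1·v + c_2·(t·v + w)].

u(t) = c_1e^(-t) + c_2te^(-t) + 2c_2e^(-t), v(t) = 2c_1e^(-t) + 2c_2te^(-t) + 3c_2e^(-t)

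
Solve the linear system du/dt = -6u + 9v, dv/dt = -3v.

u(t) = -C_1e^(-6t) - 3C_2e^(-3t), v(t) = -C_2e^(-3t)

Coefficient matrix A = [[-6, 9], [0, -3]].
Characteristic polynomial det(A - λI) = λ^2 + 9λ + 18 = 0.
Eigenvalues λ = -6, -3.
For λ=-6: (A-λI) row 1 is [0, 9], so an eigenvector is (-1, 0).
For λ=-3: (A-λI) row 1 is [-3, 9], so an eigenvector is (-3, -1).
General solution: C_1e^(-6t)(-1,0) + C_2e^(-3t)(-3,-1).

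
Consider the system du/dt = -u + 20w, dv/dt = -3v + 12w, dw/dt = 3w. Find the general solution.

Coefficient matrix A = [[-1, 0, 20], [0, -3, 12], [0, 0, 3]].
det(A - λI) = 0 gives eigenvalues λ = -1, -3, 3.
For λ=-1: eigenvector (1,0,0).
For λ=-3: eigenvector (0,1,0).
For λ=3: eigenvector (5,2,1).
General solution: c_1e^(-t)(1,0,0) + c_2e^(-3t)(0,1,0) + c_3e^(3t)(5,2,1).

u(t) = c_1e^(-t) + 5c_3e^(3t), v(t) = c_2e^(-3t) + 2c_3e^(3t), w(t) = c_3e^(3t)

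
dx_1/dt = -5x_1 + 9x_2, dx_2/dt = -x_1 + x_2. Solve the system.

Coefficient matrix A = [[-5, 9], [-1, 1]].
Characteristic polynomial det(A - λI) = λ^2 + 4λ + 4 = 0.
Single eigenvalue λ = -2 with algebraic multiplicity 2.
Eigenvector v = (-3,-1); generalized eigenvector w with (A-λI)w=v is (-2,-1).
General solution: e^(-2t)[K_1·v + K_2·(t·v + w)].

x_1(t) = -3K_1e^(-2t) - 3K_2te^(-2t) - 2K_2e^(-2t), x_2(t) = -K_1e^(-2t) - K_2te^(-2t) - K_2e^(-2t)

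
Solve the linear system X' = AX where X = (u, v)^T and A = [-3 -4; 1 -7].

Coefficient matrix A = [[-3, -4], [1, -7]].
Characteristic polynomial det(A - λI) = λ^2 + 10λ + 25 = 0.
Single eigenvalue λ = -5 with algebraic multiplicity 2.
Eigenvector v = (-2,-1); generalized eigenvector w with (A-λI)w=v is (1,1).
General solution: e^(-5t)[K_1·v + K_2·(t·v + w)].

u(t) = -2K_1e^(-5t) - 2K_2te^(-5t) + K_2e^(-5t), v(t) = -K_1e^(-5t) - K_2te^(-5t) + K_2e^(-5t)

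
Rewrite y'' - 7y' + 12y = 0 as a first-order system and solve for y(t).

Let x_1 = y, x_2 = y'. Then x_1' = x_2 and x_2' = -12x_1 + 7x_2.
A = [[0,1],[-12,7]]; det(A-λI) = λ^2 - 7λ + 12.
Eigenvalues λ = 3, 4 with eigenvectors (1,3), (1,4).

y(t) = C_1e^(3t) + C_2e^(4t)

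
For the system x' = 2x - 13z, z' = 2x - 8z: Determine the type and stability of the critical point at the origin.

A = [[2,-13],[2,-8]]; det(A-λI) = λ^2 + 6λ + 10.
λ = -3 ± i: negative real part.

stable spiral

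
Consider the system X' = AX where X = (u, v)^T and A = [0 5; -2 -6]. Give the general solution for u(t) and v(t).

u(t) = C_1e^(-3t)sin(t) + 2C_1e^(-3t)cos(t) + 2C_2e^(-3t)sin(t) - C_2e^(-3t)cos(t), v(t) = -C_1e^(-3t)sin(t) - C_1e^(-3t)cos(t) - C_2e^(-3t)sin(t) + C_2e^(-3t)cos(t)

Coefficient matrix A = [[0, 5], [-2, -6]].
Characteristic polynomial det(A - λI) = λ^2 + 6λ + 10 = 0.
Eigenvalues λ = -3 ± i (complex conjugate pair).
For λ=-3+i: an eigenvector is (2,-1) - i(1,-1) = (2 - i, -1 + i).
A real fundamental pair from Re and Im of e^((-3+i)t)v: X_1 = e^(-3t)(cos(t)·(2,-1) + sin(t)·(1,-1)), X_2 = e^(-3t)(sin(t)·(2,-1) - cos(t)·(1,-1)).
General solution: C_1X_1 + C_2X_2.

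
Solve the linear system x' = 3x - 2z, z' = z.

Coefficient matrix A = [[3, -2], [0, 1]].
Characteristic polynomial det(A - λI) = λ^2 - 4λ + 3 = 0.
Eigenvalues λ = 3, 1.
For λ=3: (A-λI) row 1 is [0, -2], so an eigenvector is (1, 0).
For λ=1: (A-λI) row 1 is [2, -2], so an eigenvector is (-1, -1).
General solution: c_1e^(3t)(1,0) + c_2e^(t)(-1,-1).

x(t) = c_1e^(3t) - c_2e^(t), z(t) = -c_2e^(t)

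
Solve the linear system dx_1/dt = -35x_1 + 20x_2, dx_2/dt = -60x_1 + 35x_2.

x_1(t) = -2C_1e^(-5t) - C_2e^(5t), x_2(t) = -3C_1e^(-5t) - 2C_2e^(5t)

Coefficient matrix A = [[-35, 20], [-60, 35]].
Characteristic polynomial det(A - λI) = λ^2 - 25 = 0.
Eigenvalues λ = -5, 5.
For λ=-5: (A-λI) row 1 is [-30, 20], so an eigenvector is (-2, -3).
For λ=5: (A-λI) row 1 is [-40, 20], so an eigenvector is (-1, -2).
General solution: C_1e^(-5t)(-2,-3) + C_2e^(5t)(-1,-2).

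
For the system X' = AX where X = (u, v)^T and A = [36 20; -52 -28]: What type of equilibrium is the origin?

unstable spiral

A = [[36,20],[-52,-28]]; det(A-λI) = λ^2 - 8λ + 32.
λ = 4 ± 4i: positive real part.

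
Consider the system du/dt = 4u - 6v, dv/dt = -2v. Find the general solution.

u(t) = c_1e^(-2t) - c_2e^(4t), v(t) = c_1e^(-2t)

Coefficient matrix A = [[4, -6], [0, -2]].
Characteristic polynomial det(A - λI) = λ^2 - 2λ - 8 = 0.
Eigenvalues λ = -2, 4.
For λ=-2: (A-λI) row 1 is [6, -6], so an eigenvector is (1, 1).
For λ=4: (A-λI) row 1 is [0, -6], so an eigenvector is (-1, 0).
General solution: c_1e^(-2t)(1,1) + c_2e^(4t)(-1,0).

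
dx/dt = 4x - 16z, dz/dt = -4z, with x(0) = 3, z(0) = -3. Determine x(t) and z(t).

x(t) = 9e^(4t) - 6e^(-4t), z(t) = -3e^(-4t)

Coefficient matrix A = [[4, -16], [0, -4]].
Characteristic polynomial det(A - λI) = λ^2 - 16 = 0.
Eigenvalues λ = 4, -4.
For λ=4: (A-λI) row 1 is [0, -16], so an eigenvector is (-1, 0).
For λ=-4: (A-λI) row 1 is [8, -16], so an eigenvector is (2, 1).
General solution: K_1e^(4t)(-1,0) + K_2e^(-4t)(2,1).
Applying x(0)=3, z(0)=-3 gives K_1=-9, K_2=-3.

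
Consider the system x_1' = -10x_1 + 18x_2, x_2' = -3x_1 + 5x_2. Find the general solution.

x_1(t) = 2K_1e^(-t) + 3K_2e^(-4t), x_2(t) = K_1e^(-t) + K_2e^(-4t)

Coefficient matrix A = [[-10, 18], [-3, 5]].
Characteristic polynomial det(A - λI) = λ^2 + 5λ + 4 = 0.
Eigenvalues λ = -1, -4.
For λ=-1: (A-λI) row 1 is [-9, 18], so an eigenvector is (2, 1).
For λ=-4: (A-λI) row 1 is [-6, 18], so an eigenvector is (3, 1).
General solution: K_1e^(-t)(2,1) + K_2e^(-4t)(3,1).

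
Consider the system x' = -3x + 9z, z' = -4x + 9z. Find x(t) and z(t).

x(t) = 3c_1e^(3t) + 3c_2te^(3t) + c_2e^(3t), z(t) = 2c_1e^(3t) + 2c_2te^(3t) + c_2e^(3t)

Coefficient matrix A = [[-3, 9], [-4, 9]].
Characteristic polynomial det(A - λI) = λ^2 - 6λ + 9 = 0.
Single eigenvalue λ = 3 with algebraic multiplicity 2.
Eigenvector v = (3,2); generalized eigenvector w with (A-λI)w=v is (1,1).
General solution: e^(3t)[c_1·v + c_2·(t·v + w)].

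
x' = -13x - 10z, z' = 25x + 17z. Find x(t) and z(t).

Coefficient matrix A = [[-13, -10], [25, 17]].
Characteristic polynomial det(A - λI) = λ^2 - 4λ + 29 = 0.
Eigenvalues λ = 2 ± 5i (complex conjugate pair).
For λ=2+5i: an eigenvector is (-1,1) - i(1,-2) = (-1 - i, 1 + 2i).
A real fundamental pair from Re and Im of e^((2+5i)t)v: X_1 = e^(2t)(cos(5t)·(-1,1) + sin(5t)·(1,-2)), X_2 = e^(2t)(sin(5t)·(-1,1) - cos(5t)·(1,-2)).
General solution: K_1X_1 + K_2X_2.

x(t) = K_1e^(2t)sin(5t) - K_1e^(2t)cos(5t) - K_2e^(2t)sin(5t) - K_2e^(2t)cos(5t), z(t) = -2K_1e^(2t)sin(5t) + K_1e^(2t)cos(5t) + K_2e^(2t)sin(5t) + 2K_2e^(2t)cos(5t)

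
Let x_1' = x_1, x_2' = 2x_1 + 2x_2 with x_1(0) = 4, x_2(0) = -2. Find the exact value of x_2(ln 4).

64

A = [[1,0],[2,2]]; eigenvalues λ = 2, 1.
Eigenvectors: (0,1) for λ=2, (1,-2) for λ=1.
From the initial condition, c_1 = 6, c_2 = 4.
x_2(ln 4) = (6)(4^2)(1) + (4)(4^1)(-2) = 64.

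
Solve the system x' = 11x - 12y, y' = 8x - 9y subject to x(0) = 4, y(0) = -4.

x(t) = 24e^(3t) - 20e^(-t), y(t) = 16e^(3t) - 20e^(-t)

Coefficient matrix A = [[11, -12], [8, -9]].
Characteristic polynomial det(A - λI) = λ^2 - 2λ - 3 = 0.
Eigenvalues λ = 3, -1.
For λ=3: (A-λI) row 1 is [8, -12], so an eigenvector is (3, 2).
For λ=-1: (A-λI) row 1 is [12, -12], so an eigenvector is (-1, -1).
General solution: c_1e^(3t)(3,2) + c_2e^(-t)(-1,-1).
Applying x(0)=4, y(0)=-4 gives c_1=8, c_2=20.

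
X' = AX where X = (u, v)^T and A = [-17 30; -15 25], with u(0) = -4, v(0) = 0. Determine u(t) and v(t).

Coefficient matrix A = [[-17, 30], [-15, 25]].
Characteristic polynomial det(A - λI) = λ^2 - 8λ + 25 = 0.
Eigenvalues λ = 4 ± 3i (complex conjugate pair).
For λ=4+3i: an eigenvector is (1,1) - i(3,2) = (1 - 3i, 1 - 2i).
A real fundamental pair from Re and Im of e^((4+3i)t)v: X_1 = e^(4t)(cos(3t)·(1,1) + sin(3t)·(3,2)), X_2 = e^(4t)(sin(3t)·(1,1) - cos(3t)·(3,2)).
General solution: c_1X_1 + c_2X_2.
Applying u(0)=-4, v(0)=0 gives c_1=8, c_2=4.

u(t) = 28e^(4t)sin(3t) - 4e^(4t)cos(3t), v(t) = 20e^(4t)sin(3t)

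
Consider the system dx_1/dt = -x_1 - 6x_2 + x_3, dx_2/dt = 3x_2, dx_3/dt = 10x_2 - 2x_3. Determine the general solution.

x_1(t) = -C_1e^(-t) - C_2e^(3t) + C_3e^(-2t), x_2(t) = C_2e^(3t), x_3(t) = 2C_2e^(3t) - C_3e^(-2t)

Coefficient matrix A = [[-1, -6, 1], [0, 3, 0], [0, 10, -2]].
det(A - λI) = 0 gives eigenvalues λ = -1, 3, -2.
For λ=-1: eigenvector (-1,0,0).
For λ=3: eigenvector (-1,1,2).
For λ=-2: eigenvector (1,0,-1).
General solution: C_1e^(-t)(-1,0,0) + C_2e^(3t)(-1,1,2) + C_3e^(-2t)(1,0,-1).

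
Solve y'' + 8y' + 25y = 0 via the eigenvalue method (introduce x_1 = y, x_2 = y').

Let x_1 = y, x_2 = y'. Then x_1' = x_2 and x_2' = -25x_1 - 8x_2.
A = [[0,1],[-25,-8]]; det(A-λI) = λ^2 + 8λ + 25.
Eigenvalues λ = -4 ± 3i.

y(t) = c_1e^(-4t)cos(3t) + c_2e^(-4t)sin(3t)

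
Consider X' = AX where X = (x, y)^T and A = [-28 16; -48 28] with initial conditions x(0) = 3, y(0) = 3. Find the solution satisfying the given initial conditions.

Coefficient matrix A = [[-28, 16], [-48, 28]].
Characteristic polynomial det(A - λI) = λ^2 - 16 = 0.
Eigenvalues λ = -4, 4.
For λ=-4: (A-λI) row 1 is [-24, 16], so an eigenvector is (2, 3).
For λ=4: (A-λI) row 1 is [-32, 16], so an eigenvector is (1, 2).
General solution: C_1e^(-4t)(2,3) + C_2e^(4t)(1,2).
Applying x(0)=3, y(0)=3 gives C_1=3, C_2=-3.

x(t) = -3e^(4t) + 6e^(-4t), y(t) = -6e^(4t) + 9e^(-4t)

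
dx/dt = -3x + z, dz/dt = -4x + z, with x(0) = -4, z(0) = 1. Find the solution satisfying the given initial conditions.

x(t) = 9te^(-t) - 4e^(-t), z(t) = 18te^(-t) + e^(-t)

Coefficient matrix A = [[-3, 1], [-4, 1]].
Characteristic polynomial det(A - λI) = λ^2 + 2λ + 1 = 0.
Single eigenvalue λ = -1 with algebraic multiplicity 2.
Eigenvector v = (-1,-2); generalized eigenvector w with (A-λI)w=v is (2,3).
General solution: e^(-t)[c_1·v + c_2·(t·v + w)].
Applying x(0)=-4, z(0)=1 gives c_1=-14, c_2=-9.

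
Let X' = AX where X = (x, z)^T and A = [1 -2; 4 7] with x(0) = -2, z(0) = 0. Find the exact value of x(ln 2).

32

A = [[1,-2],[4,7]]; eigenvalues λ = 5, 3.
Eigenvectors: (-1,2) for λ=5, (1,-1) for λ=3.
From the initial condition, c_1 = -2, c_2 = -4.
x(ln 2) = (-2)(2^5)(-1) + (-4)(2^3)(1) = 32.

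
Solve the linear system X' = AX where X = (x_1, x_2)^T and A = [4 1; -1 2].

x_1(t) = C_1e^(3t) + C_2te^(3t) + 3C_2e^(3t), x_2(t) = -C_1e^(3t) - C_2te^(3t) - 2C_2e^(3t)

Coefficient matrix A = [[4, 1], [-1, 2]].
Characteristic polynomial det(A - λI) = λ^2 - 6λ + 9 = 0.
Single eigenvalue λ = 3 with algebraic multiplicity 2.
Eigenvector v = (1,-1); generalized eigenvector w with (A-λI)w=v is (3,-2).
General solution: e^(3t)[C_1·v + C_2·(t·v + w)].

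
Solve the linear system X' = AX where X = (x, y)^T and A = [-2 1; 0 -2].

x(t) = -c_1e^(-2t) - c_2te^(-2t) - 2c_2e^(-2t), y(t) = -c_2e^(-2t)

Coefficient matrix A = [[-2, 1], [0, -2]].
Characteristic polynomial det(A - λI) = λ^2 + 4λ + 4 = 0.
Single eigenvalue λ = -2 with algebraic multiplicity 2.
Eigenvector v = (-1,0); generalized eigenvector w with (A-λI)w=v is (-2,-1).
General solution: e^(-2t)[c_1·v + c_2·(t·v + w)].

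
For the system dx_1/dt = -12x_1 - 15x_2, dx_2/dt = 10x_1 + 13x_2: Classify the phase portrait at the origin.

saddle

A = [[-12,-15],[10,13]]; det(A-λI) = λ^2 - λ - 6.
λ = -2, 3: opposite signs.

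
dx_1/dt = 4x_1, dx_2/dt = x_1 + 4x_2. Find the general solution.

x_1(t) = K_2e^(4t), x_2(t) = K_1e^(4t) + K_2te^(4t) - K_2e^(4t)

Coefficient matrix A = [[4, 0], [1, 4]].
Characteristic polynomial det(A - λI) = λ^2 - 8λ + 16 = 0.
Single eigenvalue λ = 4 with algebraic multiplicity 2.
Eigenvector v = (0,1); generalized eigenvector w with (A-λI)w=v is (1,-1).
General solution: e^(4t)[K_1·v + K_2·(t·v + w)].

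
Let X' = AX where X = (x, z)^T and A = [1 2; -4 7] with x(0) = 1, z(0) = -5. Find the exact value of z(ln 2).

A = [[1,2],[-4,7]]; eigenvalues λ = 5, 3.
Eigenvectors: (-1,-2) for λ=5, (-1,-1) for λ=3.
From the initial condition, c_1 = 6, c_2 = -7.
z(ln 2) = (6)(2^5)(-2) + (-7)(2^3)(-1) = -328.

-328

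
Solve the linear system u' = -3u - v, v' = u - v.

Coefficient matrix A = [[-3, -1], [1, -1]].
Characteristic polynomial det(A - λI) = λ^2 + 4λ + 4 = 0.
Single eigenvalue λ = -2 with algebraic multiplicity 2.
Eigenvector v = (1,-1); generalized eigenvector w with (A-λI)w=v is (2,-3).
General solution: e^(-2t)[c_1·v + c_2·(t·v + w)].

u(t) = c_1e^(-2t) + c_2te^(-2t) + 2c_2e^(-2t), v(t) = -c_1e^(-2t) - c_2te^(-2t) - 3c_2e^(-2t)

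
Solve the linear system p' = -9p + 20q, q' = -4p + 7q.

p(t) = c_1e^(-t)sin(4t) + 2c_1e^(-t)cos(4t) + 2c_2e^(-t)sin(4t) - c_2e^(-t)cos(4t), q(t) = c_1e^(-t)cos(4t) + c_2e^(-t)sin(4t)

Coefficient matrix A = [[-9, 20], [-4, 7]].
Characteristic polynomial det(A - λI) = λ^2 + 2λ + 17 = 0.
Eigenvalues λ = -1 ± 4i (complex conjugate pair).
For λ=-1+4i: an eigenvector is (2,1) - i(1,0) = (2 - i, 1).
A real fundamental pair from Re and Im of e^((-1+4i)t)v: X_1 = e^(-t)(cos(4t)·(2,1) + sin(4t)·(1,0)), X_2 = e^(-t)(sin(4t)·(2,1) - cos(4t)·(1,0)).
General solution: c_1X_1 + c_2X_2.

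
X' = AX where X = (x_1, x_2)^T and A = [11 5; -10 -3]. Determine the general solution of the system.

x_1(t) = 2c_1e^(4t)sin(t) + c_1e^(4t)cos(t) + c_2e^(4t)sin(t) - 2c_2e^(4t)cos(t), x_2(t) = -3c_1e^(4t)sin(t) - c_1e^(4t)cos(t) - c_2e^(4t)sin(t) + 3c_2e^(4t)cos(t)

Coefficient matrix A = [[11, 5], [-10, -3]].
Characteristic polynomial det(A - λI) = λ^2 - 8λ + 17 = 0.
Eigenvalues λ = 4 ± i (complex conjugate pair).
For λ=4+i: an eigenvector is (1,-1) - i(2,-3) = (1 - 2i, -1 + 3i).
A real fundamental pair from Re and Im of e^((4+i)t)v: X_1 = e^(4t)(cos(t)·(1,-1) + sin(t)·(2,-3)), X_2 = e^(4t)(sin(t)·(1,-1) - cos(t)·(2,-3)).
General solution: c_1X_1 + c_2X_2.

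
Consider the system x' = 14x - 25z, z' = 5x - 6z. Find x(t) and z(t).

Coefficient matrix A = [[14, -25], [5, -6]].
Characteristic polynomial det(A - λI) = λ^2 - 8λ + 41 = 0.
Eigenvalues λ = 4 ± 5i (complex conjugate pair).
For λ=4+5i: an eigenvector is (2,1) - i(-1,0) = (2 + i, 1).
A real fundamental pair from Re and Im of e^((4+5i)t)v: X_1 = e^(4t)(cos(5t)·(2,1) + sin(5t)·(-1,0)), X_2 = e^(4t)(sin(5t)·(2,1) - cos(5t)·(-1,0)).
General solution: C_1X_1 + C_2X_2.

x(t) = -C_1e^(4t)sin(5t) + 2C_1e^(4t)cos(5t) + 2C_2e^(4t)sin(5t) + C_2e^(4t)cos(5t), z(t) = C_1e^(4t)cos(5t) + C_2e^(4t)sin(5t)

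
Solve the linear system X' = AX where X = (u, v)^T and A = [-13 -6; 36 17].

u(t) = -c_1e^(5t) + c_2e^(-t), v(t) = 3c_1e^(5t) - 2c_2e^(-t)

Coefficient matrix A = [[-13, -6], [36, 17]].
Characteristic polynomial det(A - λI) = λ^2 - 4λ - 5 = 0.
Eigenvalues λ = 5, -1.
For λ=5: (A-λI) row 1 is [-18, -6], so an eigenvector is (-1, 3).
For λ=-1: (A-λI) row 1 is [-12, -6], so an eigenvector is (1, -2).
General solution: c_1e^(5t)(-1,3) + c_2e^(-t)(1,-2).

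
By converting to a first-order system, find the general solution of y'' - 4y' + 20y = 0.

Let x_1 = y, x_2 = y'. Then x_1' = x_2 and x_2' = -20x_1 + 4x_2.
A = [[0,1],[-20,4]]; det(A-λI) = λ^2 - 4λ + 20.
Eigenvalues λ = 2 ± 4i.

y(t) = C_1e^(2t)cos(4t) + C_2e^(2t)sin(4t)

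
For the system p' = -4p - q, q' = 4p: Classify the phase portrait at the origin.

A = [[-4,-1],[4,0]]; det(A-λI) = λ^2 + 4λ + 4.
repeated λ = -2 with a single eigenvector.

stable improper node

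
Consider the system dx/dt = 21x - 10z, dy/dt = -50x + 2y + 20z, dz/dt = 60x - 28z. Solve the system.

x(t) = 5C_2e^(-3t) + 2C_3e^(-4t), y(t) = C_1e^(2t) + 2C_2e^(-3t), z(t) = 12C_2e^(-3t) + 5C_3e^(-4t)

Coefficient matrix A = [[21, 0, -10], [-50, 2, 20], [60, 0, -28]].
det(A - λI) = 0 gives eigenvalues λ = 2, -3, -4.
For λ=2: eigenvector (0,1,0).
For λ=-3: eigenvector (5,2,12).
For λ=-4: eigenvector (2,0,5).
General solution: C_1e^(2t)(0,1,0) + C_2e^(-3t)(5,2,12) + C_3e^(-4t)(2,0,5).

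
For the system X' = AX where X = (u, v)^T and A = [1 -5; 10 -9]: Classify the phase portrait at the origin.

A = [[1,-5],[10,-9]]; det(A-λI) = λ^2 + 8λ + 41.
λ = -4 ± 5i: negative real part.

stable spiral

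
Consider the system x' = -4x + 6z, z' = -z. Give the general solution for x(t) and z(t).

Coefficient matrix A = [[-4, 6], [0, -1]].
Characteristic polynomial det(A - λI) = λ^2 + 5λ + 4 = 0.
Eigenvalues λ = -4, -1.
For λ=-4: (A-λI) row 1 is [0, 6], so an eigenvector is (1, 0).
For λ=-1: (A-λI) row 1 is [-3, 6], so an eigenvector is (2, 1).
General solution: C_1e^(-4t)(1,0) + C_2e^(-t)(2,1).

x(t) = C_1e^(-4t) + 2C_2e^(-t), z(t) = C_2e^(-t)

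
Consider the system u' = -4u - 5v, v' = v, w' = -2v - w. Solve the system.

u(t) = c_1e^(-4t) - c_3e^(t), v(t) = c_3e^(t), w(t) = c_2e^(-t) - c_3e^(t)

Coefficient matrix A = [[-4, -5, 0], [0, 1, 0], [0, -2, -1]].
det(A - λI) = 0 gives eigenvalues λ = -4, -1, 1.
For λ=-4: eigenvector (1,0,0).
For λ=-1: eigenvector (0,0,1).
For λ=1: eigenvector (-1,1,-1).
General solution: c_1e^(-4t)(1,0,0) + c_2e^(-t)(0,0,1) + c_3e^(t)(-1,1,-1).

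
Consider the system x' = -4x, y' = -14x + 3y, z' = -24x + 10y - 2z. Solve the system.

x(t) = K_2e^(-4t), y(t) = K_1e^(3t) + 2K_2e^(-4t), z(t) = 2K_1e^(3t) + 2K_2e^(-4t) + K_3e^(-2t)

Coefficient matrix A = [[-4, 0, 0], [-14, 3, 0], [-24, 10, -2]].
det(A - λI) = 0 gives eigenvalues λ = 3, -4, -2.
For λ=3: eigenvector (0,1,2).
For λ=-4: eigenvector (1,2,2).
For λ=-2: eigenvector (0,0,1).
General solution: K_1e^(3t)(0,1,2) + K_2e^(-4t)(1,2,2) + K_3e^(-2t)(0,0,1).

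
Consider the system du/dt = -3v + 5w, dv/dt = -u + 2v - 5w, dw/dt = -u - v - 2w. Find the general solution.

u(t) = -c_1e^(-2t) - c_2e^(3t) - 2c_3e^(-t), v(t) = c_1e^(-2t) + c_2e^(3t) + c_3e^(-t), w(t) = c_1e^(-2t) + c_3e^(-t)

Coefficient matrix A = [[0, -3, 5], [-1, 2, -5], [-1, -1, -2]].
det(A - λI) = 0 gives eigenvalues λ = -2, 3, -1.
For λ=-2: eigenvector (-1,1,1).
For λ=3: eigenvector (-1,1,0).
For λ=-1: eigenvector (-2,1,1).
General solution: c_1e^(-2t)(-1,1,1) + c_2e^(3t)(-1,1,0) + c_3e^(-t)(-2,1,1).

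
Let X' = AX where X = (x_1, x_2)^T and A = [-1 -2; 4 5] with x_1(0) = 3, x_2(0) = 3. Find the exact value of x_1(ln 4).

A = [[-1,-2],[4,5]]; eigenvalues λ = 3, 1.
Eigenvectors: (1,-2) for λ=3, (1,-1) for λ=1.
From the initial condition, c_1 = -6, c_2 = 9.
x_1(ln 4) = (-6)(4^3)(1) + (9)(4^1)(1) = -348.

-348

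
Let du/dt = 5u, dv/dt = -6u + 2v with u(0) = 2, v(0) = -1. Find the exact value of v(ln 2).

-116

A = [[5,0],[-6,2]]; eigenvalues λ = 2, 5.
Eigenvectors: (0,1) for λ=2, (-1,2) for λ=5.
From the initial condition, c_1 = 3, c_2 = -2.
v(ln 2) = (3)(2^2)(1) + (-2)(2^5)(2) = -116.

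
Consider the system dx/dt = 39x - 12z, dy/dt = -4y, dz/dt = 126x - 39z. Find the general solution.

Coefficient matrix A = [[39, 0, -12], [0, -4, 0], [126, 0, -39]].
det(A - λI) = 0 gives eigenvalues λ = 3, -4, -3.
For λ=3: eigenvector (1,0,3).
For λ=-4: eigenvector (0,1,0).
For λ=-3: eigenvector (2,0,7).
General solution: c_1e^(3t)(1,0,3) + c_2e^(-4t)(0,1,0) + c_3e^(-3t)(2,0,7).

x(t) = c_1e^(3t) + 2c_3e^(-3t), y(t) = c_2e^(-4t), z(t) = 3c_1e^(3t) + 7c_3e^(-3t)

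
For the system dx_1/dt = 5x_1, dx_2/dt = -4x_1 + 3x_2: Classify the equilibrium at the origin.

unstable node

A = [[5,0],[-4,3]]; det(A-λI) = λ^2 - 8λ + 15.
λ = 5, 3: both positive.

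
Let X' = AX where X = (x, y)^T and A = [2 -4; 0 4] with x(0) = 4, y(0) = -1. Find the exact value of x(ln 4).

544

A = [[2,-4],[0,4]]; eigenvalues λ = 4, 2.
Eigenvectors: (-2,1) for λ=4, (-1,0) for λ=2.
From the initial condition, c_1 = -1, c_2 = -2.
x(ln 4) = (-1)(4^4)(-2) + (-2)(4^2)(-1) = 544.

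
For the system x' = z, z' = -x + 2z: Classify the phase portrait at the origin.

unstable improper node

A = [[0,1],[-1,2]]; det(A-λI) = λ^2 - 2λ + 1.
repeated λ = 1 with a single eigenvector.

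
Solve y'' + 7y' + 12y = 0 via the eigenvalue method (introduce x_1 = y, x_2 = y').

Let x_1 = y, x_2 = y'. Then x_1' = x_2 and x_2' = -12x_1 - 7x_2.
A = [[0,1],[-12,-7]]; det(A-λI) = λ^2 + 7λ + 12.
Eigenvalues λ = -4, -3 with eigenvectors (1,-4), (1,-3).

y(t) = K_1e^(-4t) + K_2e^(-3t)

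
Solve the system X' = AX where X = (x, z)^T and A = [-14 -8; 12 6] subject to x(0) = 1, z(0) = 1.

Coefficient matrix A = [[-14, -8], [12, 6]].
Characteristic polynomial det(A - λI) = λ^2 + 8λ + 12 = 0.
Eigenvalues λ = -2, -6.
For λ=-2: (A-λI) row 1 is [-12, -8], so an eigenvector is (2, -3).
For λ=-6: (A-λI) row 1 is [-8, -8], so an eigenvector is (-1, 1).
General solution: K_1e^(-2t)(2,-3) + K_2e^(-6t)(-1,1).
Applying x(0)=1, z(0)=1 gives K_1=-2, K_2=-5.

x(t) = -4e^(-2t) + 5e^(-6t), z(t) = 6e^(-2t) - 5e^(-6t)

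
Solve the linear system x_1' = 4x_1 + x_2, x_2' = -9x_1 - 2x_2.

x_1(t) = C_1e^(t) + C_2te^(t) + C_2e^(t), x_2(t) = -3C_1e^(t) - 3C_2te^(t) - 2C_2e^(t)

Coefficient matrix A = [[4, 1], [-9, -2]].
Characteristic polynomial det(A - λI) = λ^2 - 2λ + 1 = 0.
Single eigenvalue λ = 1 with algebraic multiplicity 2.
Eigenvector v = (1,-3); generalized eigenvector w with (A-λI)w=v is (1,-2).
General solution: e^(t)[C_1·v + C_2·(t·v + w)].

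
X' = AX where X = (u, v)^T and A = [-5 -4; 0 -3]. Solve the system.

Coefficient matrix A = [[-5, -4], [0, -3]].
Characteristic polynomial det(A - λI) = λ^2 + 8λ + 15 = 0.
Eigenvalues λ = -3, -5.
For λ=-3: (A-λI) row 1 is [-2, -4], so an eigenvector is (-2, 1).
For λ=-5: (A-λI) row 1 is [0, -4], so an eigenvector is (1, 0).
General solution: c_1e^(-3t)(-2,1) + c_2e^(-5t)(1,0).

u(t) = -2c_1e^(-3t) + c_2e^(-5t), v(t) = c_1e^(-3t)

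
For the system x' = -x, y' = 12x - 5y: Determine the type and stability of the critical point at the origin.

stable node

A = [[-1,0],[12,-5]]; det(A-λI) = λ^2 + 6λ + 5.
λ = -1, -5: both negative.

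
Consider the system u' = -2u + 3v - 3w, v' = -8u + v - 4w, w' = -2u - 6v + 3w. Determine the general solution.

u(t) = C_1e^(4t) - C_2e^(t), v(t) = C_2e^(t) + C_3e^(-3t), w(t) = -2C_1e^(4t) + 2C_2e^(t) + C_3e^(-3t)

Coefficient matrix A = [[-2, 3, -3], [-8, 1, -4], [-2, -6, 3]].
det(A - λI) = 0 gives eigenvalues λ = 4, 1, -3.
For λ=4: eigenvector (1,0,-2).
For λ=1: eigenvector (-1,1,2).
For λ=-3: eigenvector (0,1,1).
General solution: C_1e^(4t)(1,0,-2) + C_2e^(t)(-1,1,2) + C_3e^(-3t)(0,1,1).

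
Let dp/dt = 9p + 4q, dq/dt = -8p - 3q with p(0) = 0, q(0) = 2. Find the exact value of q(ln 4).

-2032

A = [[9,4],[-8,-3]]; eigenvalues λ = 5, 1.
Eigenvectors: (1,-1) for λ=5, (-1,2) for λ=1.
From the initial condition, c_1 = 2, c_2 = 2.
q(ln 4) = (2)(4^5)(-1) + (2)(4^1)(2) = -2032.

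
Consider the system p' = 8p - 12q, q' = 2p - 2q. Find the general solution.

p(t) = -3C_1e^(4t) - 2C_2e^(2t), q(t) = -C_1e^(4t) - C_2e^(2t)

Coefficient matrix A = [[8, -12], [2, -2]].
Characteristic polynomial det(A - λI) = λ^2 - 6λ + 8 = 0.
Eigenvalues λ = 4, 2.
For λ=4: (A-λI) row 1 is [4, -12], so an eigenvector is (-3, -1).
For λ=2: (A-λI) row 1 is [6, -12], so an eigenvector is (-2, -1).
General solution: C_1e^(4t)(-3,-1) + C_2e^(2t)(-2,-1).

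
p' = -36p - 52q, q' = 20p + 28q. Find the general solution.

Coefficient matrix A = [[-36, -52], [20, 28]].
Characteristic polynomial det(A - λI) = λ^2 + 8λ + 32 = 0.
Eigenvalues λ = -4 ± 4i (complex conjugate pair).
For λ=-4+4i: an eigenvector is (2,-1) - i(-3,2) = (2 + 3i, -1 - 2i).
A real fundamental pair from Re and Im of e^((-4+4i)t)v: X_1 = e^(-4t)(cos(4t)·(2,-1) + sin(4t)·(-3,2)), X_2 = e^(-4t)(sin(4t)·(2,-1) - cos(4t)·(-3,2)).
General solution: c_1X_1 + c_2X_2.

p(t) = -3c_1e^(-4t)sin(4t) + 2c_1e^(-4t)cos(4t) + 2c_2e^(-4t)sin(4t) + 3c_2e^(-4t)cos(4t), q(t) = 2c_1e^(-4t)sin(4t) - c_1e^(-4t)cos(4t) - c_2e^(-4t)sin(4t) - 2c_2e^(-4t)cos(4t)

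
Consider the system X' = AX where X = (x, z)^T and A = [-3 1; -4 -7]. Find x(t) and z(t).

Coefficient matrix A = [[-3, 1], [-4, -7]].
Characteristic polynomial det(A - λI) = λ^2 + 10λ + 25 = 0.
Single eigenvalue λ = -5 with algebraic multiplicity 2.
Eigenvector v = (1,-2); generalized eigenvector w with (A-λI)w=v is (1,-1).
General solution: e^(-5t)[C_1·v + C_2·(t·v + w)].

x(t) = C_1e^(-5t) + C_2te^(-5t) + C_2e^(-5t), z(t) = -2C_1e^(-5t) - 2C_2te^(-5t) - C_2e^(-5t)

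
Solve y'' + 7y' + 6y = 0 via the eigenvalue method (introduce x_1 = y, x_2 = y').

y(t) = c_1e^(-6t) + c_2e^(-t)

Let x_1 = y, x_2 = y'. Then x_1' = x_2 and x_2' = -6x_1 - 7x_2.
A = [[0,1],[-6,-7]]; det(A-λI) = λ^2 + 7λ + 6.
Eigenvalues λ = -6, -1 with eigenvectors (1,-6), (1,-1).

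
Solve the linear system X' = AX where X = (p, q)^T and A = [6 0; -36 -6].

p(t) = c_1e^(6t), q(t) = -3c_1e^(6t) + c_2e^(-6t)

Coefficient matrix A = [[6, 0], [-36, -6]].
Characteristic polynomial det(A - λI) = λ^2 - 36 = 0.
Eigenvalues λ = 6, -6.
For λ=6: (A-λI) row 2 is [-36, -12], so an eigenvector is (1, -3).
For λ=-6: (A-λI) row 1 is [12, 0], so an eigenvector is (0, 1).
General solution: c_1e^(6t)(1,-3) + c_2e^(-6t)(0,1).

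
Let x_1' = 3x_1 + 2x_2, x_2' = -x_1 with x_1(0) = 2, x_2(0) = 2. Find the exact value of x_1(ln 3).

54

A = [[3,2],[-1,0]]; eigenvalues λ = 1, 2.
Eigenvectors: (1,-1) for λ=1, (2,-1) for λ=2.
From the initial condition, c_1 = -6, c_2 = 4.
x_1(ln 3) = (-6)(3^1)(1) + (4)(3^2)(2) = 54.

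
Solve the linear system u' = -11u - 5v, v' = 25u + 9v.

u(t) = C_1e^(-t)cos(5t) + C_2e^(-t)sin(5t), v(t) = C_1e^(-t)sin(5t) - 2C_1e^(-t)cos(5t) - 2C_2e^(-t)sin(5t) - C_2e^(-t)cos(5t)

Coefficient matrix A = [[-11, -5], [25, 9]].
Characteristic polynomial det(A - λI) = λ^2 + 2λ + 26 = 0.
Eigenvalues λ = -1 ± 5i (complex conjugate pair).
For λ=-1+5i: an eigenvector is (1,-2) - i(0,1) = (1, -2 - i).
A real fundamental pair from Re and Im of e^((-1+5i)t)v: X_1 = e^(-t)(cos(5t)·(1,-2) + sin(5t)·(0,1)), X_2 = e^(-t)(sin(5t)·(1,-2) - cos(5t)·(0,1)).
General solution: C_1X_1 + C_2X_2.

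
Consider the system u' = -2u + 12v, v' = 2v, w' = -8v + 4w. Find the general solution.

u(t) = 3C_2e^(2t) + C_3e^(-2t), v(t) = C_2e^(2t), w(t) = C_1e^(4t) + 4C_2e^(2t)

Coefficient matrix A = [[-2, 12, 0], [0, 2, 0], [0, -8, 4]].
det(A - λI) = 0 gives eigenvalues λ = 4, 2, -2.
For λ=4: eigenvector (0,0,1).
For λ=2: eigenvector (3,1,4).
For λ=-2: eigenvector (1,0,0).
General solution: C_1e^(4t)(0,0,1) + C_2e^(2t)(3,1,4) + C_3e^(-2t)(1,0,0).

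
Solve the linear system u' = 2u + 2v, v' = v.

Coefficient matrix A = [[2, 2], [0, 1]].
Characteristic polynomial det(A - λI) = λ^2 - 3λ + 2 = 0.
Eigenvalues λ = 2, 1.
For λ=2: (A-λI) row 1 is [0, 2], so an eigenvector is (-1, 0).
For λ=1: (A-λI) row 1 is [1, 2], so an eigenvector is (2, -1).
General solution: K_1e^(2t)(-1,0) + K_2e^(t)(2,-1).

u(t) = -K_1e^(2t) + 2K_2e^(t), v(t) = -K_2e^(t)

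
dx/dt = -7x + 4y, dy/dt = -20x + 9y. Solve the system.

Coefficient matrix A = [[-7, 4], [-20, 9]].
Characteristic polynomial det(A - λI) = λ^2 - 2λ + 17 = 0.
Eigenvalues λ = 1 ± 4i (complex conjugate pair).
For λ=1+4i: an eigenvector is (0,-1) - i(-1,-2) = (0 + i, -1 + 2i).
A real fundamental pair from Re and Im of e^((1+4i)t)v: X_1 = e^(t)(cos(4t)·(0,-1) + sin(4t)·(-1,-2)), X_2 = e^(t)(sin(4t)·(0,-1) - cos(4t)·(-1,-2)).
General solution: C_1X_1 + C_2X_2.

x(t) = -C_1e^(t)sin(4t) + C_2e^(t)cos(4t), y(t) = -2C_1e^(t)sin(4t) - C_1e^(t)cos(4t) - C_2e^(t)sin(4t) + 2C_2e^(t)cos(4t)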